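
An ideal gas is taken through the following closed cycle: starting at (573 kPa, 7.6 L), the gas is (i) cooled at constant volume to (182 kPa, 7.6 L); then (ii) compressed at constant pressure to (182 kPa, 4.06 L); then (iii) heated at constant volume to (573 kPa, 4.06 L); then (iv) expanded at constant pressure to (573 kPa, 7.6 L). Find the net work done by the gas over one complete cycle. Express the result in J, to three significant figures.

Constant-volume legs do no work.
W(ii) = (182)(4.06 − 7.6) = -644.3 J; W(iv) = (573)(7.6 − 4.06) = 2028 J.
W_net = -644.3 + 2028 = 1384 J (the clockwise enclosed area).

W_net ≈ 1380 J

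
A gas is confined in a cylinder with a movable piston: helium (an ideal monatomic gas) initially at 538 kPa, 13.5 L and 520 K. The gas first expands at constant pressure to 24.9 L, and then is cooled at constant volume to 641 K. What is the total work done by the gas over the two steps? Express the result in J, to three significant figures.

W_total ≈ 6130 J

Step 1 (isobaric): W = PΔV = (538 kPa)(24.9 − 13.5 L) = 6133 J.
Step 2 (isochoric): W = 0 (constant volume).
W_total = 6133 + 0 = 6133 J.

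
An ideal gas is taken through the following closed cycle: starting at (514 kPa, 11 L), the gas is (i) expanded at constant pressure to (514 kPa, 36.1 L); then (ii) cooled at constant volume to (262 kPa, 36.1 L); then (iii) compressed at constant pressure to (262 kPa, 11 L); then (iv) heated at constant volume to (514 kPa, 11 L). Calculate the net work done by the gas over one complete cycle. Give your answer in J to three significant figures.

W_net ≈ 6330 J

Constant-volume legs do no work.
W(i) = (514)(36.1 − 11) = 12901 J; W(iii) = (262)(11 − 36.1) = -6576 J.
W_net = 12901 − 6576 = 6325 J (the clockwise enclosed area).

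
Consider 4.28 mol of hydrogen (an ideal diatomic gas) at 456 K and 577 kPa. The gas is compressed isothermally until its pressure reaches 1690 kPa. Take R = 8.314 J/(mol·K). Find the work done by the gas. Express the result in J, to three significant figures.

Isothermal process: W = nRT ln(V₂/V₁) = nRT ln(P₁/P₂).
W = (4.28)(8.314)(456) × ln(577/1690)
  = 16226 × ln(0.3414) = 16226 × -1.075
W_by_gas = -17437 J.

W ≈ -17400 J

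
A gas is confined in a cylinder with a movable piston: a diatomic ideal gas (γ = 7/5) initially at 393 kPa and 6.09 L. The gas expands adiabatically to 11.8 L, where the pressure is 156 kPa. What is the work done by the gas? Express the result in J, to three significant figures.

Adiabatic: W = (P₁V₁ − P₂V₂)/(γ − 1) with γ = 7/5.
P₁V₁ = 2393 J, P₂V₂ = 1841 J.
W = (2393 − 1841) / 0.4 = 1381 J.

W ≈ 1380 J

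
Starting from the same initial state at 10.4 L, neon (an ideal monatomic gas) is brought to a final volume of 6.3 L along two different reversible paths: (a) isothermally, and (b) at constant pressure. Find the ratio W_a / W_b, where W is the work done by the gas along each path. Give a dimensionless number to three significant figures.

Path (a) isothermal: W = P₁V₁ ln(V₂/V₁) → W_a/(P₁V₁) = -0.5013.
Path (b) isobaric: W = P₁(V₂ − V₁) → W_b/(P₁V₁) = -0.3942.
W_a / W_b = -0.5013 / -0.3942 = 1.271.

W_a / W_b ≈ 1.27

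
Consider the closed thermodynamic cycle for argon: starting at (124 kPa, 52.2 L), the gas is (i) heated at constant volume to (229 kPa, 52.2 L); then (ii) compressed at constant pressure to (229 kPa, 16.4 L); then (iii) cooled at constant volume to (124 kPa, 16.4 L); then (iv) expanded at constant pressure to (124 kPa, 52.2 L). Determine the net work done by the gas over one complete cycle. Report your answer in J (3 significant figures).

W_net ≈ -3760 J

Constant-volume legs do no work.
W(ii) = (229)(16.4 − 52.2) = -8198 J; W(iv) = (124)(52.2 − 16.4) = 4439 J.
W_net = -8198 + 4439 = -3759 J (the counter-clockwise enclosed area).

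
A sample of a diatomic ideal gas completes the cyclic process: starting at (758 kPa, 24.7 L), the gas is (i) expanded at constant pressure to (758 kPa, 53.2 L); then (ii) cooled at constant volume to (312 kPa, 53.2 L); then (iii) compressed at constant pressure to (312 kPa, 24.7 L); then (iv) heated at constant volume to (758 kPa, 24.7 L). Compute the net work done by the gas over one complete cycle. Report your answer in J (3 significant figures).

Constant-volume legs do no work.
W(i) = (758)(53.2 − 24.7) = 21603 J; W(iii) = (312)(24.7 − 53.2) = -8892 J.
W_net = 21603 − 8892 = 12711 J (the clockwise enclosed area).

W_net ≈ 12700 J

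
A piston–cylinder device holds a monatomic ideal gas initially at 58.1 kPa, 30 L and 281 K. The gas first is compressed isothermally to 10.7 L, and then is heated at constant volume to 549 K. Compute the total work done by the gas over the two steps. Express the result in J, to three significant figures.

Step 1 (isothermal): W = P₁V₁ ln(V₂/V₁) = (1743) ln(10.7/30) = -1797 J.
Step 2 (isochoric): W = 0 (constant volume).
W_total = -1797 + 0 = -1797 J.

W_total ≈ -1800 J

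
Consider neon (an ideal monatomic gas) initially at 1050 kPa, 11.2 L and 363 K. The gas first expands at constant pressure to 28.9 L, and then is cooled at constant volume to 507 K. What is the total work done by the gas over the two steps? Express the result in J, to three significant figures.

W_total ≈ 18600 J

Step 1 (isobaric): W = PΔV = (1050 kPa)(28.9 − 11.2 L) = 18585 J.
Step 2 (isochoric): W = 0 (constant volume).
W_total = 18585 + 0 = 18585 J.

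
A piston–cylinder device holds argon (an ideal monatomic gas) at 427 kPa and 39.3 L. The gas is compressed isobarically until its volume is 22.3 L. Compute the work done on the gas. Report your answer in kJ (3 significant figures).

W ≈ 7.26 kJ

Isobaric: W = P ΔV.
W = (427 kPa)(22.3 − 39.3 L) = (427)(-17) = -7259 J.
Work on gas = −W_by = 7259 J.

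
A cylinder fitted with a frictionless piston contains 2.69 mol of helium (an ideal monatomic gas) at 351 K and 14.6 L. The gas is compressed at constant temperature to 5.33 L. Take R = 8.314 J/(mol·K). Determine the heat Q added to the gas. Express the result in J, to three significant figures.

Isothermal ⇒ ΔU = 0, so Q = W = nRT ln(V₂/V₁).
Q = (2.69)(8.314)(351) ln(5.33/14.6) = 7850 × -1.008 = -7910 J.

Q ≈ -7910 J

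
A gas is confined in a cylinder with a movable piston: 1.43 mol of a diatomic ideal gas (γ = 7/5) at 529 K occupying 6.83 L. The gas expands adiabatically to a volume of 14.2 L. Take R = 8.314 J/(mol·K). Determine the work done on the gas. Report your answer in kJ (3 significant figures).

W ≈ -3.99 kJ

Adiabatic: TV^(γ−1) = const with γ = 7/5.
T₂ = T₁ (V₁/V₂)^(γ−1) = 529 × (6.83/14.2)^0.4 = 529 × 0.7462 = 394.7 K.
W_by = nCᵥ(T₁ − T₂) = (1.43)(20.79)(529 − 394.7) = 3991 J.
Work on gas = −W_by = -3991 J.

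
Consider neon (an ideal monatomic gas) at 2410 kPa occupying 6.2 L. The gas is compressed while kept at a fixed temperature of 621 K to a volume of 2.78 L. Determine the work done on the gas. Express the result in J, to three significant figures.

W ≈ 12000 J

Isothermal: W = nRT ln(V₂/V₁) = P₁V₁ ln(V₂/V₁).
P₁V₁ = (2410 kPa)(6.2 L) = 14942 J.
W = 14942 × ln(2.78/6.2) = 14942 × -0.8021
W_by_gas = -11985 J; work on gas = −W_by = 11985 J.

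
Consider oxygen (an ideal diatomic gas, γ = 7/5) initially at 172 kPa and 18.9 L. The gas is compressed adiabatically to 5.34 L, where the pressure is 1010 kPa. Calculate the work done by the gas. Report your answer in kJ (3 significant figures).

Adiabatic: W = (P₁V₁ − P₂V₂)/(γ − 1) with γ = 7/5.
P₁V₁ = 3251 J, P₂V₂ = 5393 J.
W = (3251 − 5393) / 0.4 = -5357 J.

W ≈ -5.36 kJ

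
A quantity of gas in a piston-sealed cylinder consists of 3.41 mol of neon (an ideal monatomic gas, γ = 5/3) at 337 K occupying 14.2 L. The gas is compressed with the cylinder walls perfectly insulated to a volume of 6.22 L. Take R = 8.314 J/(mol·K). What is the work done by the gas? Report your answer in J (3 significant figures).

W ≈ -10500 J

Adiabatic: TV^(γ−1) = const with γ = 5/3.
T₂ = T₁ (V₁/V₂)^(γ−1) = 337 × (14.2/6.22)^0.667 = 337 × 1.734 = 584.3 K.
W_by = nCᵥ(T₁ − T₂) = (3.41)(12.47)(337 − 584.3) = -10516 J.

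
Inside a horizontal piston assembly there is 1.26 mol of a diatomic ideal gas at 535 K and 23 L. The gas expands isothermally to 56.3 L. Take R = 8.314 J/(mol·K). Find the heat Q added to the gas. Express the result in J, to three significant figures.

Q ≈ 5020 J

Isothermal ⇒ ΔU = 0, so Q = W = nRT ln(V₂/V₁).
Q = (1.26)(8.314)(535) ln(56.3/23) = 5604 × 0.8952 = 5017 J.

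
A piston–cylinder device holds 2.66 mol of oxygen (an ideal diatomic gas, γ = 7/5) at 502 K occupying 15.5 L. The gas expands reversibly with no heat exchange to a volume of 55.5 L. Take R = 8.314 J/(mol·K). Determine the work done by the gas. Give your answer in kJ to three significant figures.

Adiabatic: TV^(γ−1) = const with γ = 7/5.
T₂ = T₁ (V₁/V₂)^(γ−1) = 502 × (15.5/55.5)^0.4 = 502 × 0.6004 = 301.4 K.
W_by = nCᵥ(T₁ − T₂) = (2.66)(20.79)(502 − 301.4) = 11092 J.

W ≈ 11.1 kJ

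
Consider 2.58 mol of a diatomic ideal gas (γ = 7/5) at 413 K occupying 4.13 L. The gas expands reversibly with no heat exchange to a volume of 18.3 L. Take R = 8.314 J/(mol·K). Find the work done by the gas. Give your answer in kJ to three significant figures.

W ≈ 9.94 kJ

Adiabatic: TV^(γ−1) = const with γ = 7/5.
T₂ = T₁ (V₁/V₂)^(γ−1) = 413 × (4.13/18.3)^0.4 = 413 × 0.5513 = 227.7 K.
W_by = nCᵥ(T₁ − T₂) = (2.58)(20.79)(413 − 227.7) = 9937 J.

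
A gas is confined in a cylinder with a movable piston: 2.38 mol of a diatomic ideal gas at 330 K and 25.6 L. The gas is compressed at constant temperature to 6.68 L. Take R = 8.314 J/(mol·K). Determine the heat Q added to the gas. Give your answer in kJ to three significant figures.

Q ≈ -8.77 kJ

Isothermal ⇒ ΔU = 0, so Q = W = nRT ln(V₂/V₁).
Q = (2.38)(8.314)(330) ln(6.68/25.6) = 6530 × -1.343 = -8773 J.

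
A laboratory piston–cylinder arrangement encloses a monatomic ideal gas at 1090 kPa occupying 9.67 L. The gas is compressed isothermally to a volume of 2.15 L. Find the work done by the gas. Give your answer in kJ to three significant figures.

W ≈ -15.8 kJ

Isothermal: W = nRT ln(V₂/V₁) = P₁V₁ ln(V₂/V₁).
P₁V₁ = (1090 kPa)(9.67 L) = 10540 J.
W = 10540 × ln(2.15/9.67) = 10540 × -1.504
W_by_gas = -15848 J.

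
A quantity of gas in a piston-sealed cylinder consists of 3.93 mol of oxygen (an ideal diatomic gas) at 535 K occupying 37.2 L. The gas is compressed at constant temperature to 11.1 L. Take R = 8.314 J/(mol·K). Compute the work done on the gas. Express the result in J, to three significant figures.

Isothermal: W = nRT ln(V₂/V₁).
W = (3.93)(8.314)(535) × ln(11.1/37.2)
  = 17481 × -1.209
W_by_gas = -21140 J; work on gas = −W_by = 21140 J.

W ≈ 21100 J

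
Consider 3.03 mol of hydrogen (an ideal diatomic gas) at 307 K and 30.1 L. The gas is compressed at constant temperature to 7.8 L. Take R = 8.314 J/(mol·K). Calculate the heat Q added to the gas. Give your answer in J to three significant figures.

Q ≈ -10400 J

Isothermal ⇒ ΔU = 0, so Q = W = nRT ln(V₂/V₁).
Q = (3.03)(8.314)(307) ln(7.8/30.1) = 7734 × -1.35 = -10444 J.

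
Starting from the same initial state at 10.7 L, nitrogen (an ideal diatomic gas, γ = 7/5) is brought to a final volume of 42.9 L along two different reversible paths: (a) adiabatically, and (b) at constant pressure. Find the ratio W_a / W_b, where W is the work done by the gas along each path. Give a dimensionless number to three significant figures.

Path (a) adiabatic: W = P₁V₁(1 − (V₁/V₂)^(γ−1))/(γ−1) → W_a/(P₁V₁) = 1.065.
Path (b) isobaric: W = P₁(V₂ − V₁) → W_b/(P₁V₁) = 3.009.
W_a / W_b = 1.065 / 3.009 = 0.3541.

W_a / W_b ≈ 0.354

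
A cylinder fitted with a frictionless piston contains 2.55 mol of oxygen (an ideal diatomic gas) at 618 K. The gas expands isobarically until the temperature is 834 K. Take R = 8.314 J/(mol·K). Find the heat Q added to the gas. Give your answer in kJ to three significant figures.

Q ≈ 16.0 kJ

Isobaric: W = nRΔT = (2.55)(8.314)(216) = 4579 J.
ΔU = nCᵥΔT with Cᵥ = 5R/2: ΔU = (2.55)(20.79)(216) = 11448 J.
Q = ΔU + W = 11448 + 4579 = 16028 J.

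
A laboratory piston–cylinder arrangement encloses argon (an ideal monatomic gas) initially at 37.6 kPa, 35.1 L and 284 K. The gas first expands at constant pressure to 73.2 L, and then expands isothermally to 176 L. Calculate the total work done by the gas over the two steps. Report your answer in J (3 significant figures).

Step 1 (isobaric): W = PΔV = (37.6 kPa)(73.2 − 35.1 L) = 1433 J.
After step 1: P = 37.6 kPa, V = 73.2 L, T = 592.3 K.
Step 2 (isothermal): W = P₁V₁ ln(V₂/V₁) = (2752) ln(176/73.2) = 2415 J.
W_total = 1433 + 2415 = 3847 J.

W_total ≈ 3850 J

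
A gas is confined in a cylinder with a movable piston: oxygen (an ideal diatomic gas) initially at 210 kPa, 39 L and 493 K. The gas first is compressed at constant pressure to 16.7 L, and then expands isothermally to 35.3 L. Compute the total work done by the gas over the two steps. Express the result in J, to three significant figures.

Step 1 (isobaric): W = PΔV = (210 kPa)(16.7 − 39 L) = -4683 J.
After step 1: P = 210 kPa, V = 16.7 L, T = 211.1 K.
Step 2 (isothermal): W = P₁V₁ ln(V₂/V₁) = (3507) ln(35.3/16.7) = 2625 J.
W_total = -4683 + 2625 = -2058 J.

W_total ≈ -2060 J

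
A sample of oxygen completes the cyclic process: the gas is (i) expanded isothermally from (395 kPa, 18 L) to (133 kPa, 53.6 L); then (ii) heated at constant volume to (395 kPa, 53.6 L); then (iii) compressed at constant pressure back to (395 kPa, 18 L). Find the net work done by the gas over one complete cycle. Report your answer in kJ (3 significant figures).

Leg (i): W = PᵢVᵢ ln(V_f/Vᵢ) = (7110) ln(53.6/18) = 7758 J.
Leg (ii): W = 0.
Leg (iii): W = PΔV = (395)(18 − 53.6) = -14062 J.
W_net = 7758 − 14062 = -6304 J.

W_net ≈ -6.30 kJ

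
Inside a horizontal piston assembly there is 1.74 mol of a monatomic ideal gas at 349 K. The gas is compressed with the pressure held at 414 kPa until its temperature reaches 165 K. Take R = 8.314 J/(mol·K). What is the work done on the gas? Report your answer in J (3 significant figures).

Isobaric: W = P ΔV = nR ΔT.
W = (1.74)(8.314)(165 − 349) = -2662 J.
Work on gas = −W_by = 2662 J.

W ≈ 2660 J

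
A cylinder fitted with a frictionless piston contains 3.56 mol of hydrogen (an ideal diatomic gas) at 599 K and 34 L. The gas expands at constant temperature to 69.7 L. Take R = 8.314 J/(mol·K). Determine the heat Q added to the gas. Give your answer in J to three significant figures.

Isothermal ⇒ ΔU = 0, so Q = W = nRT ln(V₂/V₁).
Q = (3.56)(8.314)(599) ln(69.7/34) = 17729 × 0.7178 = 12727 J.

Q ≈ 12700 J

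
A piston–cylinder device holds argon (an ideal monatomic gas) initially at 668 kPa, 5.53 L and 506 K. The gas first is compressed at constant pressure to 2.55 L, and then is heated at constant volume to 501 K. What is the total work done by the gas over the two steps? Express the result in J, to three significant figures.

Step 1 (isobaric): W = PΔV = (668 kPa)(2.55 − 5.53 L) = -1991 J.
Step 2 (isochoric): W = 0 (constant volume).
W_total = -1991 + 0 = -1991 J.

W_total ≈ -1990 J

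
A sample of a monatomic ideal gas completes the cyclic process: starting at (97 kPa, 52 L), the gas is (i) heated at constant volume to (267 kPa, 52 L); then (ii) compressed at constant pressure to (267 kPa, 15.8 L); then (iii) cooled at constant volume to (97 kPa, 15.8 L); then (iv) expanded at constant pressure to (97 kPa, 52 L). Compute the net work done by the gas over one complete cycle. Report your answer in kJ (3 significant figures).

Constant-volume legs do no work.
W(ii) = (267)(15.8 − 52) = -9665 J; W(iv) = (97)(52 − 15.8) = 3511 J.
W_net = -9665 + 3511 = -6154 J (the counter-clockwise enclosed area).

W_net ≈ -6.15 kJ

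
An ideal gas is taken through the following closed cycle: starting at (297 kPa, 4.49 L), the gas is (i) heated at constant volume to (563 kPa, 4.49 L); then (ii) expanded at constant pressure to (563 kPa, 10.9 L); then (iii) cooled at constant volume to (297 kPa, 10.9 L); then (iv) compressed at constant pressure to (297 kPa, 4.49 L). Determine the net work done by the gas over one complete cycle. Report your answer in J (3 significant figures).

Constant-volume legs do no work.
W(ii) = (563)(10.9 − 4.49) = 3609 J; W(iv) = (297)(4.49 − 10.9) = -1904 J.
W_net = 3609 − 1904 = 1705 J (the clockwise enclosed area).

W_net ≈ 1710 J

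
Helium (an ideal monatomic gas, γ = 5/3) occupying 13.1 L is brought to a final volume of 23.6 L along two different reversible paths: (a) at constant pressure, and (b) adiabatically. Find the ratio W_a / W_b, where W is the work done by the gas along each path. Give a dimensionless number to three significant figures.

Path (a) isobaric: W = P₁(V₂ − V₁) → W_a/(P₁V₁) = 0.8015.
Path (b) adiabatic: W = P₁V₁(1 − (V₁/V₂)^(γ−1))/(γ−1) → W_b/(P₁V₁) = 0.4869.
W_a / W_b = 0.8015 / 0.4869 = 1.646.

W_a / W_b ≈ 1.65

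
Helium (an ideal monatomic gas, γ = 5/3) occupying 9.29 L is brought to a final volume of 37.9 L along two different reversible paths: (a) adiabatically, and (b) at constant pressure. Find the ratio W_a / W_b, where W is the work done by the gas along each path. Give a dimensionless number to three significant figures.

Path (a) adiabatic: W = P₁V₁(1 − (V₁/V₂)^(γ−1))/(γ−1) → W_a/(P₁V₁) = 0.9125.
Path (b) isobaric: W = P₁(V₂ − V₁) → W_b/(P₁V₁) = 3.08.
W_a / W_b = 0.9125 / 3.08 = 0.2963.

W_a / W_b ≈ 0.296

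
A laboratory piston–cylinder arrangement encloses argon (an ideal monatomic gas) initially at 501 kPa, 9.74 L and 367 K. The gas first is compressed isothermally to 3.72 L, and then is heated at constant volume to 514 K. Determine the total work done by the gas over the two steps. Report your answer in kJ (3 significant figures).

Step 1 (isothermal): W = P₁V₁ ln(V₂/V₁) = (4880) ln(3.72/9.74) = -4697 J.
Step 2 (isochoric): W = 0 (constant volume).
W_total = -4697 + 0 = -4697 J.

W_total ≈ -4.70 kJ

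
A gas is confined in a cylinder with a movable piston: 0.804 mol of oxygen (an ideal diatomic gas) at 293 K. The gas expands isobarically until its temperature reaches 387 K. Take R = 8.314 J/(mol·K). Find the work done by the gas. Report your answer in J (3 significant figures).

Isobaric: W = P ΔV = nR ΔT.
W = (0.804)(8.314)(387 − 293) = 628.3 J.

W ≈ 628 J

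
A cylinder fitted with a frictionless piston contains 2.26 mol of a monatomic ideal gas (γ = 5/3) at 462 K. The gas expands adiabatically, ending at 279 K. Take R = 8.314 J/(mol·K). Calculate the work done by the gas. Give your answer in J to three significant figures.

Adiabatic ⇒ Q = 0, so W_by = −ΔU = nCᵥ(T₁ − T₂).
Cᵥ = 3R/2 = 12.47 J/(mol·K).
W = (2.26)(12.47)(462 − 279) = 5158 J.

W ≈ 5160 J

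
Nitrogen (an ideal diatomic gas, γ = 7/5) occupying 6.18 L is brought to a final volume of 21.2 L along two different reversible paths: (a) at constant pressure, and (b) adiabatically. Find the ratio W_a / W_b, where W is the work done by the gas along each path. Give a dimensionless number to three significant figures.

W_a / W_b ≈ 2.50

Path (a) isobaric: W = P₁(V₂ − V₁) → W_a/(P₁V₁) = 2.43.
Path (b) adiabatic: W = P₁V₁(1 − (V₁/V₂)^(γ−1))/(γ−1) → W_b/(P₁V₁) = 0.9731.
W_a / W_b = 2.43 / 0.9731 = 2.498.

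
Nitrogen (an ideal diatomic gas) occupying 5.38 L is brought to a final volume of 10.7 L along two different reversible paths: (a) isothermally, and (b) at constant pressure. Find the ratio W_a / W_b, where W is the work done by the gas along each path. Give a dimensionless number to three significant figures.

W_a / W_b ≈ 0.695

Path (a) isothermal: W = P₁V₁ ln(V₂/V₁) → W_a/(P₁V₁) = 0.6876.
Path (b) isobaric: W = P₁(V₂ − V₁) → W_b/(P₁V₁) = 0.9888.
W_a / W_b = 0.6876 / 0.9888 = 0.6953.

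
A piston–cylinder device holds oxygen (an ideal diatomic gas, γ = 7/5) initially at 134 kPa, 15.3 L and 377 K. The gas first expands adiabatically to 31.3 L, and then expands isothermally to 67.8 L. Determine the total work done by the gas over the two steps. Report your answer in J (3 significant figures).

Step 1 (adiabatic): W = (P₁V₁ − P₂V₂)/(γ−1) = (2050 − 1540)/0.4 = 1276 J.
After step 1: P = 49.19 kPa, V = 31.3 L, T = 283.1 K.
Step 2 (isothermal): W = P₁V₁ ln(V₂/V₁) = (1540) ln(67.8/31.3) = 1190 J.
W_total = 1276 + 1190 = 2466 J.

W_total ≈ 2470 J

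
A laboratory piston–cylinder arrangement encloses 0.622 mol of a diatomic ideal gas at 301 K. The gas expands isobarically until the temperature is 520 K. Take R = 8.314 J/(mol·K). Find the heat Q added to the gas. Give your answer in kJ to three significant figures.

Isobaric: W = nRΔT = (0.622)(8.314)(219) = 1133 J.
ΔU = nCᵥΔT with Cᵥ = 5R/2: ΔU = (0.622)(20.79)(219) = 2831 J.
Q = ΔU + W = 2831 + 1133 = 3964 J.

Q ≈ 3.96 kJ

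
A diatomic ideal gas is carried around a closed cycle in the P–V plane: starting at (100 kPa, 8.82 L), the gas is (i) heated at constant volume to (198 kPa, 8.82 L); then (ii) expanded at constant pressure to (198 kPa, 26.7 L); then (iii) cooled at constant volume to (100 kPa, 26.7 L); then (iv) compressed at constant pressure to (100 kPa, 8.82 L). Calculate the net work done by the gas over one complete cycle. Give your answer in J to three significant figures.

Constant-volume legs do no work.
W(ii) = (198)(26.7 − 8.82) = 3540 J; W(iv) = (100)(8.82 − 26.7) = -1788 J.
W_net = 3540 − 1788 = 1752 J (the clockwise enclosed area).

W_net ≈ 1750 J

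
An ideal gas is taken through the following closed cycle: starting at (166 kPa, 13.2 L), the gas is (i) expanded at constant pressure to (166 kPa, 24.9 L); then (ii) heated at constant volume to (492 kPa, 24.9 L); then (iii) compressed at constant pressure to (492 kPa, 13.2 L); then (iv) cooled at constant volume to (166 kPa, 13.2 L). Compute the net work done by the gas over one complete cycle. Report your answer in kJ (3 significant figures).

W_net ≈ -3.81 kJ

Constant-volume legs do no work.
W(i) = (166)(24.9 − 13.2) = 1942 J; W(iii) = (492)(13.2 − 24.9) = -5756 J.
W_net = 1942 − 5756 = -3814 J (the counter-clockwise enclosed area).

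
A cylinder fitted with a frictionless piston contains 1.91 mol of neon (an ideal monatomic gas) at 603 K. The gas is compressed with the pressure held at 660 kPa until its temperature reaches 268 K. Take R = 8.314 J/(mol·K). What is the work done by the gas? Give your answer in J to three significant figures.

W ≈ -5320 J

Isobaric: W = P ΔV = nR ΔT.
W = (1.91)(8.314)(268 − 603) = -5320 J.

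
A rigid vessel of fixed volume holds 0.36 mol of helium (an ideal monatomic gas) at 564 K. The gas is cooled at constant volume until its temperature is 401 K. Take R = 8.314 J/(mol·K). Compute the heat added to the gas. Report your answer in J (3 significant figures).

Q ≈ -732 J

Constant volume ⇒ W = 0, so Q = ΔU = nCᵥΔT with Cᵥ = 3R/2 = 12.47 J/(mol·K).
ΔU = (0.36)(12.47)(401 − 564) = -731.8 J.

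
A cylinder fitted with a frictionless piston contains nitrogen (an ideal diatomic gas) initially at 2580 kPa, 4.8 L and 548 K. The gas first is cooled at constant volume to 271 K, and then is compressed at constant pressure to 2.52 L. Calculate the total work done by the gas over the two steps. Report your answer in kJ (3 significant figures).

Step 1 (isochoric): W = 0 (constant volume).
After step 1: P = 1276 kPa (V unchanged).
Step 2 (isobaric): W = PΔV = (1276 kPa)(2.52 − 4.8 L) = -2909 J.
W_total = 0 − 2909 = -2909 J.

W_total ≈ -2.91 kJ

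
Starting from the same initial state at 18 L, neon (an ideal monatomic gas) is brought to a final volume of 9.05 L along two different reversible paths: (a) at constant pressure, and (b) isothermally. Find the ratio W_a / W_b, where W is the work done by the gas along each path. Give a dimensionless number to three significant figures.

W_a / W_b ≈ 0.723

Path (a) isobaric: W = P₁(V₂ − V₁) → W_a/(P₁V₁) = -0.4972.
Path (b) isothermal: W = P₁V₁ ln(V₂/V₁) → W_b/(P₁V₁) = -0.6876.
W_a / W_b = -0.4972 / -0.6876 = 0.7231.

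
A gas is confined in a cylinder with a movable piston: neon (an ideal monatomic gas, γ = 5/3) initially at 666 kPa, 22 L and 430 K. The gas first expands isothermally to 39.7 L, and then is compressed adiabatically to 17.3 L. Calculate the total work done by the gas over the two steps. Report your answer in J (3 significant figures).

Step 1 (isothermal): W = P₁V₁ ln(V₂/V₁) = (14652) ln(39.7/22) = 8649 J.
After step 1: P = 369.1 kPa, V = 39.7 L, T = 430 K.
Step 2 (adiabatic): W = (P₁V₁ − P₂V₂)/(γ−1) = (14652 − 25491)/0.667 = -16259 J.
W_total = 8649 − 16259 = -7610 J.

W_total ≈ -7610 J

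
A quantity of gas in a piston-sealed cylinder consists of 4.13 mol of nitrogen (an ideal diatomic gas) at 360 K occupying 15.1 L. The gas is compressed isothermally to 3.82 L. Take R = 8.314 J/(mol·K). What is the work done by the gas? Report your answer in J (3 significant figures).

W ≈ -17000 J

Isothermal: W = nRT ln(V₂/V₁).
W = (4.13)(8.314)(360) × ln(3.82/15.1)
  = 12361 × -1.374
W_by_gas = -16990 J.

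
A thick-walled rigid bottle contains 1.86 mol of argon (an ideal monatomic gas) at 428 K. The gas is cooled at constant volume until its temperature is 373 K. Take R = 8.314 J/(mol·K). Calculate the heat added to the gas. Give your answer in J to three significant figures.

Q ≈ -1280 J

Constant volume ⇒ W = 0, so Q = ΔU = nCᵥΔT with Cᵥ = 3R/2 = 12.47 J/(mol·K).
ΔU = (1.86)(12.47)(373 − 428) = -1276 J.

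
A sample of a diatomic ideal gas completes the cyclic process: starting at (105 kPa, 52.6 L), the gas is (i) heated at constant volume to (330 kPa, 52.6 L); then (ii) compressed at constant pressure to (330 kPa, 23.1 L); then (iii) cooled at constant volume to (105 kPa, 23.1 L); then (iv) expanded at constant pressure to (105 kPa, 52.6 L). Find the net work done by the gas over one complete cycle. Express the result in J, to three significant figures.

Constant-volume legs do no work.
W(ii) = (330)(23.1 − 52.6) = -9735 J; W(iv) = (105)(52.6 − 23.1) = 3098 J.
W_net = -9735 + 3098 = -6638 J (the counter-clockwise enclosed area).

W_net ≈ -6640 J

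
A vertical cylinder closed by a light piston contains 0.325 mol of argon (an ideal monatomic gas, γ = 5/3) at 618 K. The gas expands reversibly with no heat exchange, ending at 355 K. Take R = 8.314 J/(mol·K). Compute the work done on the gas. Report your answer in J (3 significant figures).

W ≈ -1070 J

Adiabatic ⇒ Q = 0, so W_by = −ΔU = nCᵥ(T₁ − T₂).
Cᵥ = 3R/2 = 12.47 J/(mol·K).
W = (0.325)(12.47)(618 − 355) = 1066 J.
Work on gas = −W_by = -1066 J.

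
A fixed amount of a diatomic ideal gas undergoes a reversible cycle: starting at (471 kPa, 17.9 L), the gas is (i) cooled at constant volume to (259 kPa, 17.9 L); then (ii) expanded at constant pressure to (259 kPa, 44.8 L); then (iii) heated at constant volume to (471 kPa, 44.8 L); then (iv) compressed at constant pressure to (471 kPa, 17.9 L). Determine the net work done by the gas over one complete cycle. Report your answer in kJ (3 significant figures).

W_net ≈ -5.70 kJ

Constant-volume legs do no work.
W(ii) = (259)(44.8 − 17.9) = 6967 J; W(iv) = (471)(17.9 − 44.8) = -12670 J.
W_net = 6967 − 12670 = -5703 J (the counter-clockwise enclosed area).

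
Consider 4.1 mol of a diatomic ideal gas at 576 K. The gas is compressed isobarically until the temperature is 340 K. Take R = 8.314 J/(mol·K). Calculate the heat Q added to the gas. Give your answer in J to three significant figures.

Isobaric: W = nRΔT = (4.1)(8.314)(-236) = -8045 J.
ΔU = nCᵥΔT with Cᵥ = 5R/2: ΔU = (4.1)(20.79)(-236) = -20112 J.
Q = ΔU + W = -20112 − 8045 = -28156 J.

Q ≈ -28200 J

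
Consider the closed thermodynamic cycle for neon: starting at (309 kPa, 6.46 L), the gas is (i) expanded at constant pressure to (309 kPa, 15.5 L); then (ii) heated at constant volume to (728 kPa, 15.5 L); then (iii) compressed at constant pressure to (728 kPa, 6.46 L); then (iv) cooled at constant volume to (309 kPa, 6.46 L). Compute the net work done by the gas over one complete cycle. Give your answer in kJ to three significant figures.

Constant-volume legs do no work.
W(i) = (309)(15.5 − 6.46) = 2793 J; W(iii) = (728)(6.46 − 15.5) = -6581 J.
W_net = 2793 − 6581 = -3788 J (the counter-clockwise enclosed area).

W_net ≈ -3.79 kJ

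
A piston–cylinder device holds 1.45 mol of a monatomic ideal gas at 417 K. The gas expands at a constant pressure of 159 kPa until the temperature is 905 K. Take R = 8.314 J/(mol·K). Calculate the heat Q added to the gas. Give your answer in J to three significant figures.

Q ≈ 14700 J

Isobaric: W = nRΔT = (1.45)(8.314)(488) = 5883 J.
ΔU = nCᵥΔT with Cᵥ = 3R/2: ΔU = (1.45)(12.47)(488) = 8824 J.
Q = ΔU + W = 8824 + 5883 = 14707 J.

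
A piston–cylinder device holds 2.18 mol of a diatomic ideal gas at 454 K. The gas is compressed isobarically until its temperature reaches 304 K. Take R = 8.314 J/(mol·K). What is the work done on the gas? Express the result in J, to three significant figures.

W ≈ 2720 J

Isobaric: W = P ΔV = nR ΔT.
W = (2.18)(8.314)(304 − 454) = -2719 J.
Work on gas = −W_by = 2719 J.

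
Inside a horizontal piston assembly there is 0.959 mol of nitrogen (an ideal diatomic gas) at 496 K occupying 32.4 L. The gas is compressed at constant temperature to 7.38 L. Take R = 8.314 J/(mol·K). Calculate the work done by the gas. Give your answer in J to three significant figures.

Isothermal: W = nRT ln(V₂/V₁).
W = (0.959)(8.314)(496) × ln(7.38/32.4)
  = 3955 × -1.479
W_by_gas = -5850 J.

W ≈ -5850 J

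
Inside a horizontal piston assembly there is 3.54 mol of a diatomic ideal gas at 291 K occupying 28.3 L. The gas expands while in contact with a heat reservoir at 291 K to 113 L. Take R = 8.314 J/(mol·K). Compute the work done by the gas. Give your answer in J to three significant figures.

W ≈ 11900 J

Isothermal: W = nRT ln(V₂/V₁).
W = (3.54)(8.314)(291) × ln(113/28.3)
  = 8565 × 1.385
W_by_gas = 11858 J.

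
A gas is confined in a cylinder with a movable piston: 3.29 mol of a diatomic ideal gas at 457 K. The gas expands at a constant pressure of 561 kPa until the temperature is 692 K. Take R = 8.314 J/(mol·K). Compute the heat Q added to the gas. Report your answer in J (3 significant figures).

Q ≈ 22500 J

Isobaric: W = nRΔT = (3.29)(8.314)(235) = 6428 J.
ΔU = nCᵥΔT with Cᵥ = 5R/2: ΔU = (3.29)(20.79)(235) = 16070 J.
Q = ΔU + W = 16070 + 6428 = 22498 J.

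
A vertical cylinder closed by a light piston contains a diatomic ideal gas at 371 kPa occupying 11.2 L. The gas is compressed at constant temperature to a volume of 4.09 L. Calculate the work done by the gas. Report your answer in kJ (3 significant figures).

W ≈ -4.19 kJ

Isothermal: W = nRT ln(V₂/V₁) = P₁V₁ ln(V₂/V₁).
P₁V₁ = (371 kPa)(11.2 L) = 4155 J.
W = 4155 × ln(4.09/11.2) = 4155 × -1.007
W_by_gas = -4186 J.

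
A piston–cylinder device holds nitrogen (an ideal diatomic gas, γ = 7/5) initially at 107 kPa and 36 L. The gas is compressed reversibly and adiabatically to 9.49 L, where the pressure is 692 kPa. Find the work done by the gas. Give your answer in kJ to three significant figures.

W ≈ -6.79 kJ

Adiabatic: W = (P₁V₁ − P₂V₂)/(γ − 1) with γ = 7/5.
P₁V₁ = 3852 J, P₂V₂ = 6567 J.
W = (3852 − 6567) / 0.4 = -6788 J.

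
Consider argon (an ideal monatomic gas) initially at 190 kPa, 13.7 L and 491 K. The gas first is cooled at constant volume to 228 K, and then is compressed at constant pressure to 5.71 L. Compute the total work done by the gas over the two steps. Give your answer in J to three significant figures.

W_total ≈ -705 J

Step 1 (isochoric): W = 0 (constant volume).
After step 1: P = 88.23 kPa (V unchanged).
Step 2 (isobaric): W = PΔV = (88.23 kPa)(5.71 − 13.7 L) = -704.9 J.
W_total = 0 − 704.9 = -704.9 J.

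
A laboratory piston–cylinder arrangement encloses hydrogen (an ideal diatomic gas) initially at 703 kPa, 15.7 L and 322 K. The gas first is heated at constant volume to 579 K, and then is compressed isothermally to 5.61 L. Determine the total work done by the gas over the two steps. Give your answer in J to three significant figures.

W_total ≈ -20400 J

Step 1 (isochoric): W = 0 (constant volume).
After step 1: P = 1264 kPa (V unchanged).
Step 2 (isothermal): W = P₁V₁ ln(V₂/V₁) = (19846) ln(5.61/15.7) = -20424 J.
W_total = 0 − 20424 = -20424 J.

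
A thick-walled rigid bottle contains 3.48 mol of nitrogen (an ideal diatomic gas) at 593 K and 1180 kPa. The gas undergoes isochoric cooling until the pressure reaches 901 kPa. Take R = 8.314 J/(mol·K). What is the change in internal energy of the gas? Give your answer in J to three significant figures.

ΔU ≈ -10100 J

Constant volume ⇒ W = 0, so Q = ΔU = nCᵥΔT with Cᵥ = 5R/2 = 20.79 J/(mol·K).
At constant V, T₂/T₁ = P₂/P₁ ⇒ ΔT = T₁(P₂/P₁ − 1) = 593·(901/1180 − 1) = -140.2 K.
ΔU = (3.48)(20.79)(-140.2) = -10142 J.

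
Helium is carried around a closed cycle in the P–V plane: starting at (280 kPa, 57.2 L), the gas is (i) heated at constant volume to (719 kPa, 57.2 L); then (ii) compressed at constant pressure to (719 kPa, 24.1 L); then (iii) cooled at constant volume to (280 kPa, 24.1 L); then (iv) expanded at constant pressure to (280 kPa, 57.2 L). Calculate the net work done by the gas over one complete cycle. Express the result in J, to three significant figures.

Constant-volume legs do no work.
W(ii) = (719)(24.1 − 57.2) = -23799 J; W(iv) = (280)(57.2 − 24.1) = 9268 J.
W_net = -23799 + 9268 = -14531 J (the counter-clockwise enclosed area).

W_net ≈ -14500 J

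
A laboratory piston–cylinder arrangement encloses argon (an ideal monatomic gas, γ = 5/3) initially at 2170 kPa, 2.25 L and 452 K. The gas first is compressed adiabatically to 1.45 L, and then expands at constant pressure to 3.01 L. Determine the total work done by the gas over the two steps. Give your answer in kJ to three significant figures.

Step 1 (adiabatic): W = (P₁V₁ − P₂V₂)/(γ−1) = (4882 − 6544)/0.667 = -2492 J.
After step 1: P = 4513 kPa, V = 1.45 L, T = 605.8 K.
Step 2 (isobaric): W = PΔV = (4513 kPa)(3.01 − 1.45 L) = 7041 J.
W_total = -2492 + 7041 = 4548 J.

W_total ≈ 4.55 kJ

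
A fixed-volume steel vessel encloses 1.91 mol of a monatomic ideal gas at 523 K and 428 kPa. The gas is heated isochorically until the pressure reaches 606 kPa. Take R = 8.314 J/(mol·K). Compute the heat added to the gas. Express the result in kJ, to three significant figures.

Q ≈ 5.18 kJ

Constant volume ⇒ W = 0, so Q = ΔU = nCᵥΔT with Cᵥ = 3R/2 = 12.47 J/(mol·K).
At constant V, T₂/T₁ = P₂/P₁ ⇒ ΔT = T₁(P₂/P₁ − 1) = 523·(606/428 − 1) = 217.5 K.
ΔU = (1.91)(12.47)(217.5) = 5181 J.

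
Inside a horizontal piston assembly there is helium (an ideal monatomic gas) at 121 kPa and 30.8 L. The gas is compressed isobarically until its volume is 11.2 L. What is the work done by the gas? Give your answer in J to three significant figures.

W ≈ -2370 J

Isobaric: W = P ΔV.
W = (121 kPa)(11.2 − 30.8 L) = (121)(-19.6) = -2372 J.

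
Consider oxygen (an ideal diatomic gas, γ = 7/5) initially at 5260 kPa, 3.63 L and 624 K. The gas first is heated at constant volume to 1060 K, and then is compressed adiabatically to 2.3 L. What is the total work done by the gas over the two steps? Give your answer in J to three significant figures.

W_total ≈ -16200 J

Step 1 (isochoric): W = 0 (constant volume).
After step 1: P = 8935 kPa (V unchanged).
Step 2 (adiabatic): W = (P₁V₁ − P₂V₂)/(γ−1) = (32435 − 38930)/0.4 = -16238 J.
W_total = 0 − 16238 = -16238 J.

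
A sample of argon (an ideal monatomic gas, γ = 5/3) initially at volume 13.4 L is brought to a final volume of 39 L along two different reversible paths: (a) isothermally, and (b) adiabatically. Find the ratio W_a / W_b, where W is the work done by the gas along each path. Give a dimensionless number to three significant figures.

W_a / W_b ≈ 1.40

Path (a) isothermal: W = P₁V₁ ln(V₂/V₁) → W_a/(P₁V₁) = 1.068.
Path (b) adiabatic: W = P₁V₁(1 − (V₁/V₂)^(γ−1))/(γ−1) → W_b/(P₁V₁) = 0.7642.
W_a / W_b = 1.068 / 0.7642 = 1.398.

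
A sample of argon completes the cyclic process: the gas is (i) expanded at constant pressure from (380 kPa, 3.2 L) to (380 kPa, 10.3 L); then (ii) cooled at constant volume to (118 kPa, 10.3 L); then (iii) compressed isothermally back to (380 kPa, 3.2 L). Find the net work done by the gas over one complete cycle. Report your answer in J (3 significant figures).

Leg (i): W = PΔV = (380)(10.3 − 3.2) = 2698 J.
Leg (ii): W = 0.
Leg (iii): W = PᵢVᵢ ln(V_f/Vᵢ) = (1215) ln(3.2/10.3) = -1421 J.
W_net = 2698 − 1421 = 1277 J.

W_net ≈ 1280 J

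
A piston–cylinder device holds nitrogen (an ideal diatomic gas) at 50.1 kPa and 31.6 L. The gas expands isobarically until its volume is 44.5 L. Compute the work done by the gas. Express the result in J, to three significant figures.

Isobaric: W = P ΔV.
W = (50.1 kPa)(44.5 − 31.6 L) = (50.1)(12.9) = 646.3 J.

W ≈ 646 J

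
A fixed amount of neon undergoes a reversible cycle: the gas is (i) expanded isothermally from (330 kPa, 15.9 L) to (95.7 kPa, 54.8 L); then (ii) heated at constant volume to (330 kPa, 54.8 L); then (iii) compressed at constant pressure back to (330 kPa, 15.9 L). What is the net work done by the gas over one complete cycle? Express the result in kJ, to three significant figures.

Leg (i): W = PᵢVᵢ ln(V_f/Vᵢ) = (5247) ln(54.8/15.9) = 6492 J.
Leg (ii): W = 0.
Leg (iii): W = PΔV = (330)(15.9 − 54.8) = -12837 J.
W_net = 6492 − 12837 = -6345 J.

W_net ≈ -6.34 kJ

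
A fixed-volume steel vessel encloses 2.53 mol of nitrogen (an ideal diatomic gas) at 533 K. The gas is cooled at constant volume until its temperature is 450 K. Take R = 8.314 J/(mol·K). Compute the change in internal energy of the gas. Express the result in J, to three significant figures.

ΔU ≈ -4360 J

Constant volume ⇒ W = 0, so Q = ΔU = nCᵥΔT with Cᵥ = 5R/2 = 20.79 J/(mol·K).
ΔU = (2.53)(20.79)(450 − 533) = -4365 J.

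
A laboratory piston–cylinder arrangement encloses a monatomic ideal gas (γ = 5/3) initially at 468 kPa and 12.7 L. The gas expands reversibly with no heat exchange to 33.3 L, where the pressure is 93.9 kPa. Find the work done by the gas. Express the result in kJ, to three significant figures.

W ≈ 4.23 kJ

Adiabatic: W = (P₁V₁ − P₂V₂)/(γ − 1) with γ = 5/3.
P₁V₁ = 5944 J, P₂V₂ = 3127 J.
W = (5944 − 3127) / 0.6667 = 4225 J.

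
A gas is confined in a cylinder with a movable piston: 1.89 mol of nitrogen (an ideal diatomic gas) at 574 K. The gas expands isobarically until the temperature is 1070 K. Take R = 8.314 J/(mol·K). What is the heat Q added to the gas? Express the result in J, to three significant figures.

Isobaric: W = nRΔT = (1.89)(8.314)(496) = 7794 J.
ΔU = nCᵥΔT with Cᵥ = 5R/2: ΔU = (1.89)(20.79)(496) = 19485 J.
Q = ΔU + W = 19485 + 7794 = 27279 J.

Q ≈ 27300 J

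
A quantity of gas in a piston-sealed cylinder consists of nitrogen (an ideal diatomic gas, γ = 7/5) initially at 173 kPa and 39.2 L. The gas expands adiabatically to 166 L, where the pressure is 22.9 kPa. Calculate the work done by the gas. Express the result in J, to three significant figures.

W ≈ 7450 J

Adiabatic: W = (P₁V₁ − P₂V₂)/(γ − 1) with γ = 7/5.
P₁V₁ = 6782 J, P₂V₂ = 3801 J.
W = (6782 − 3801) / 0.4 = 7451 J.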